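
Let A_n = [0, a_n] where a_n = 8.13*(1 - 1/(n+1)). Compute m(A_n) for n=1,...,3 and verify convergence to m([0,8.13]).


By continuity of measure from below: if A_n increases to A, then m(A_n) -> m(A).
Here A = [0, 8.13], so m(A) = 8.13
Step 1: a_1 = 8.13*(1 - 1/2) = 4.065, m(A_1) = 4.065
Step 2: a_2 = 8.13*(1 - 1/3) = 5.42, m(A_2) = 5.42
Step 3: a_3 = 8.13*(1 - 1/4) = 6.0975, m(A_3) = 6.0975
Limit: m(A_n) -> m([0,8.13]) = 8.13


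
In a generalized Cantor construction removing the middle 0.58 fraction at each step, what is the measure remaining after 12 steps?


Step 1: At each step, fraction remaining = 1 - 0.58 = 0.42
Step 2: After 12 steps, measure = (0.42)^12
Result = 3.012947e-05


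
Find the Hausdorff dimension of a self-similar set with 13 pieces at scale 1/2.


For a self-similar set with N copies scaled by 1/r:
dim_H = log(N)/log(r) = log(13)/log(2)
= 2.564949/0.693147
= 3.70044


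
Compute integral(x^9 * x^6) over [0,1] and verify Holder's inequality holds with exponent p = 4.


Step 1: Exact integral of f*g = integral(x^15, 0, 1) = 1/16
     = 0.0625
Step 2: Holder bound with p=4, q=1.333333:
  ||f||_p = (integral x^36 dx)^(1/4) = (1/37)^(1/4) = 0.405461
  ||g||_q = (integral x^8 dx)^(1/1.333333) = (1/9)^(1/1.333333) = 0.19245
Step 3: Holder bound = ||f||_p * ||g||_q = 0.405461 * 0.19245 = 0.078031
Verification: 0.0625 <= 0.078031 (Holder holds)


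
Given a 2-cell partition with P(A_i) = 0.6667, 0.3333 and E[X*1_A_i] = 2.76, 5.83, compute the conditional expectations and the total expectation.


For each cell A_i: E[X|A_i] = E[X*1_A_i] / P(A_i)
Step 1: E[X|A_1] = 2.76 / 0.6667 = 4.139793
Step 2: E[X|A_2] = 5.83 / 0.3333 = 17.491749
Verification: E[X] = sum E[X*1_A_i] = 2.76 + 5.83 = 8.59


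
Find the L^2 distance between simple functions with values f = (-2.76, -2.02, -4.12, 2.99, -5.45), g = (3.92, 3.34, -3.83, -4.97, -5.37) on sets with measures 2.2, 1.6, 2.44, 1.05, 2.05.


Step 1: Compute differences f_i - g_i:
  -2.76 - 3.92 = -6.68
  -2.02 - 3.34 = -5.36
  -4.12 - -3.83 = -0.29
  2.99 - -4.97 = 7.96
  -5.45 - -5.37 = -0.08
Step 2: Compute |diff|^2 * measure for each set:
  |-6.68|^2 * 2.2 = 44.6224 * 2.2 = 98.16928
  |-5.36|^2 * 1.6 = 28.7296 * 1.6 = 45.96736
  |-0.29|^2 * 2.44 = 0.0841 * 2.44 = 0.205204
  |7.96|^2 * 1.05 = 63.3616 * 1.05 = 66.52968
  |-0.08|^2 * 2.05 = 0.0064 * 2.05 = 0.01312
Step 3: Sum = 210.884644
Step 4: ||f-g||_2 = (210.884644)^(1/2) = 14.521868


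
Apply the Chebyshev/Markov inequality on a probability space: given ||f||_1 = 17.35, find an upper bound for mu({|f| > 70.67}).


Chebyshev/Markov inequality: mu(|f| > eps) <= (||f||_p / eps)^p
Step 1: ||f||_1 / eps = 17.35 / 70.67 = 0.245507
Step 2: Raise to power p = 1:
  (0.245507)^1 = 0.245507
Step 3: Therefore mu(|f| > 70.67) <= 0.245507


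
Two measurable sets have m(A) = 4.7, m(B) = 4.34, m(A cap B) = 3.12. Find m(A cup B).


By inclusion-exclusion: m(A u B) = m(A) + m(B) - m(A n B)
= 4.7 + 4.34 - 3.12
= 5.92


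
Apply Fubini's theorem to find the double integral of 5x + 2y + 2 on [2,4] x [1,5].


By Fubini, integrate in x first, then y.
Step 1: Fix y, integrate over x in [2,4]:
  integral(5x + 2y + 2, x=2..4)
  = 5*(4^2 - 2^2)/2 + (2y + 2)*(4 - 2)
  = 30 + (2y + 2)*2
  = 30 + 4y + 4
  = 34 + 4y
Step 2: Integrate over y in [1,5]:
  integral(34 + 4y, y=1..5)
  = 34*4 + 4*(5^2 - 1^2)/2
  = 136 + 48
  = 184


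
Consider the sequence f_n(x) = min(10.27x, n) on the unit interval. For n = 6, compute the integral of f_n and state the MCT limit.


f(x) = 10.27x on [0,1]; f_n(x) = min(10.27x, n). At n = 6:
Step 1: f(x) reaches 6 at x = 6/10.27 = 0.584226
Step 2: integral(f_6) = integral(10.27x, 0, 0.584226) + integral(6, 0.584226, 1)
       = 10.27*0.584226^2/2 + 6*(1 - 0.584226)
       = 1.752678 + 2.494645
       = 4.247322
Step 3: As n -> infinity, f_n increases to f, so by MCT integral(f_n) -> integral(f) = 10.27/2 = 5.135.
Convergence: integral(f_6) = 4.247322 -> 5.135 as n -> infinity


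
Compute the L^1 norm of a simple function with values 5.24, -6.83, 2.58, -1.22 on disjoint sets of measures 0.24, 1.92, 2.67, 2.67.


Step 1: Compute |f_i|^1 for each value:
  |5.24|^1 = 5.24
  |-6.83|^1 = 6.83
  |2.58|^1 = 2.58
  |-1.22|^1 = 1.22
Step 2: Multiply by measures and sum:
  5.24 * 0.24 = 1.2576
  6.83 * 1.92 = 13.1136
  2.58 * 2.67 = 6.8886
  1.22 * 2.67 = 3.2574
Sum = 1.2576 + 13.1136 + 6.8886 + 3.2574 = 24.5172
Step 3: Take the p-th root:
||f||_1 = (24.5172)^(1/1) = 24.5172


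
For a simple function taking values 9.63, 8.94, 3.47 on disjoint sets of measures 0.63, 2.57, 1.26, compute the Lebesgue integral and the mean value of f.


Step 1: Integral = sum(value_i * measure_i)
= 9.63*0.63 + 8.94*2.57 + 3.47*1.26
= 6.0669 + 22.9758 + 4.3722
= 33.4149
Step 2: Total measure of domain = 0.63 + 2.57 + 1.26 = 4.46
Step 3: Average value = 33.4149 / 4.46 = 7.49213


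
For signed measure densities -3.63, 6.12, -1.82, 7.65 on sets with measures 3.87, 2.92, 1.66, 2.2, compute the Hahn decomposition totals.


Step 1: Compute signed measure on each set:
  Set 1: -3.63 * 3.87 = -14.0481
  Set 2: 6.12 * 2.92 = 17.8704
  Set 3: -1.82 * 1.66 = -3.0212
  Set 4: 7.65 * 2.2 = 16.83
Step 2: Total signed measure = (-14.0481) + (17.8704) + (-3.0212) + (16.83)
     = 17.6311
Step 3: Positive part mu+(X) = sum of positive contributions = 34.7004
Step 4: Negative part mu-(X) = |sum of negative contributions| = 17.0693


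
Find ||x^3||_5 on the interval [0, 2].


Step 1: ||f||_5 = (integral_0^2 |x^3|^5 dx)^(1/5)
     = (integral_0^2 x^15 dx)^(1/5)
Step 2: integral_0^2 x^15 dx = [x^16/(16)] from 0 to 2 = 2^16/16
     = 65536/16 = 4096
Step 3: ||f||_5 = (4096)^(1/5) = 5.278032


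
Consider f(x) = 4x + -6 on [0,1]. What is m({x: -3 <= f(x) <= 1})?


f^(-1)([-3, 1]) = {x : -3 <= 4x + -6 <= 1}
Solving: (-3 - -6)/4 <= x <= (1 - -6)/4
= [0.75, 1.75]
Intersecting with [0,1]: [0.75, 1]
Measure = 1 - 0.75 = 0.25


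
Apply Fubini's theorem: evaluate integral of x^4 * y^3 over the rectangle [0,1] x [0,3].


By Fubini's theorem, the double integral factors as a product of single integrals:
Step 1: integral_0^1 x^4 dx = [x^5/5] from 0 to 1
     = 1^5/5 = 0.2
Step 2: integral_0^3 y^3 dy = [y^4/4] from 0 to 3
     = 3^4/4 = 20.25
Step 3: Double integral = 0.2 * 20.25 = 4.05


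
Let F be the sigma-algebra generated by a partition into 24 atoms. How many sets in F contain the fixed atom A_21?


Each element of F is a union of some subset S of the 24 atoms.
The element contains A_21 iff A_21 is in S.
So we count subsets S of {A_1,...,A_24} with A_21 in S: choose freely among the other 23 atoms.
Count = 2^(24-1) = 2^23 = 8388608.


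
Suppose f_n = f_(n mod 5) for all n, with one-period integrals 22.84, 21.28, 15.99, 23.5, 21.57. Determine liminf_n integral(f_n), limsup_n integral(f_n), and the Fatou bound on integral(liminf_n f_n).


The sequence (integral(f_n)) is periodic with period 5, repeating the values 22.84, 21.28, 15.99, 23.5, 21.57 indefinitely.
Step 1: For a periodic sequence, every tail (a_m, a_(m+1), ...) contains all 5 period values infinitely often.
Step 2: Hence inf of every tail = min of the period values = min(22.84, 21.28, 15.99, 23.5, 21.57) = 15.99.
        liminf_n integral(f_n) = sup over m of (inf of tail from m) = 15.99.
Step 3: Similarly sup of every tail = max of the period values = 23.5.
        limsup_n integral(f_n) = 23.5.
Step 4: Fatou's lemma: integral(liminf_n f_n) <= liminf_n integral(f_n) = 15.99.
        So the integral of the pointwise liminf is at most 15.99.


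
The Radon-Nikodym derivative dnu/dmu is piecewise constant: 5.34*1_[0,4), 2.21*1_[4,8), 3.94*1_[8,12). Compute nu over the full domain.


Integrate each piece of the Radon-Nikodym derivative:
Step 1: integral_0^4 5.34 dx = 5.34*(4-0) = 5.34*4 = 21.36
Step 2: integral_4^8 2.21 dx = 2.21*(8-4) = 2.21*4 = 8.84
Step 3: integral_8^12 3.94 dx = 3.94*(12-8) = 3.94*4 = 15.76
Total: 21.36 + 8.84 + 15.76 = 45.96


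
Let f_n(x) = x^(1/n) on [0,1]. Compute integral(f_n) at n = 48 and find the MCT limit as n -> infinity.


At n = 48: f_48(x) = x^(1/48).
Step 1: integral(x^(1/48), 0, 1) = [x^(1/48+1) / (1/48+1)] from 0 to 1
     = 1 / (1/48 + 1) = 1 / ((48+1)/48) = 48/(48+1)
     = 48/49 = 0.979592
Step 2: As n -> infinity, f_n(x) = x^(1/n) -> 1 for x in (0,1], and f_n is increasing in n.
By MCT, lim_n integral(f_n) = integral(lim_n f_n) = integral(1, 0, 1) = 1.
Step 3: Verify convergence: 48/49 = 0.979592 -> 1


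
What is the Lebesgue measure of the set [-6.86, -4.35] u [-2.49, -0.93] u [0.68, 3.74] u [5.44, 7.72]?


For pairwise disjoint intervals, m(union) = sum of lengths.
= (-4.35 - -6.86) + (-0.93 - -2.49) + (3.74 - 0.68) + (7.72 - 5.44)
= 2.51 + 1.56 + 3.06 + 2.28
= 9.41


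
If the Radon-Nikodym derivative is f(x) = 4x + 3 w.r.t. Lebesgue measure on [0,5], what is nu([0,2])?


nu(A) = integral_A (dnu/dmu) dmu = integral_0^2 (4x + 3) dx
Step 1: Antiderivative F(x) = (4/2)x^2 + 3x
Step 2: F(2) = (4/2)*2^2 + 3*2 = 8 + 6 = 14
Step 3: F(0) = (4/2)*0^2 + 3*0 = 0.0 + 0 = 0.0
Step 4: nu([0,2]) = F(2) - F(0) = 14 - 0.0 = 14


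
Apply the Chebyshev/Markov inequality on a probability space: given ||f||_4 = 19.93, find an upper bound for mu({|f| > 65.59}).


Chebyshev/Markov inequality: mu(|f| > eps) <= (||f||_p / eps)^p
Step 1: ||f||_4 / eps = 19.93 / 65.59 = 0.303857
Step 2: Raise to power p = 4:
  (0.303857)^4 = 0.008525
Step 3: Therefore mu(|f| > 65.59) <= 0.008525


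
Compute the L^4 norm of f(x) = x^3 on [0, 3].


Step 1: ||f||_4 = (integral_0^3 |x^3|^4 dx)^(1/4)
     = (integral_0^3 x^12 dx)^(1/4)
Step 2: integral_0^3 x^12 dx = [x^13/(13)] from 0 to 3 = 3^13/13
     = 1594323/13 = 122640.230769
Step 3: ||f||_4 = (122640.230769)^(1/4) = 18.713639


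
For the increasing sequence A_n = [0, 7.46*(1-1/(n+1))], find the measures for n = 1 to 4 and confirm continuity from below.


By continuity of measure from below: if A_n increases to A, then m(A_n) -> m(A).
Here A = [0, 7.46], so m(A) = 7.46
Step 1: a_1 = 7.46*(1 - 1/2) = 3.73, m(A_1) = 3.73
Step 2: a_2 = 7.46*(1 - 1/3) = 4.9733, m(A_2) = 4.9733
Step 3: a_3 = 7.46*(1 - 1/4) = 5.595, m(A_3) = 5.595
Step 4: a_4 = 7.46*(1 - 1/5) = 5.968, m(A_4) = 5.968
Limit: m(A_n) -> m([0,7.46]) = 7.46


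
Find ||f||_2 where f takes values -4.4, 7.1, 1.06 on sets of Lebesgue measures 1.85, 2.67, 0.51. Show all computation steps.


Step 1: Compute |f_i|^2 for each value:
  |-4.4|^2 = 19.36
  |7.1|^2 = 50.41
  |1.06|^2 = 1.1236
Step 2: Multiply by measures and sum:
  19.36 * 1.85 = 35.816
  50.41 * 2.67 = 134.5947
  1.1236 * 0.51 = 0.573036
Sum = 35.816 + 134.5947 + 0.573036 = 170.983736
Step 3: Take the p-th root:
||f||_2 = (170.983736)^(1/2) = 13.076075


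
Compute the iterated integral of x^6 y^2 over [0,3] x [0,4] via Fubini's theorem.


By Fubini's theorem, the double integral factors as a product of single integrals:
Step 1: integral_0^3 x^6 dx = [x^7/7] from 0 to 3
     = 3^7/7 = 312.428571
Step 2: integral_0^4 y^2 dy = [y^3/3] from 0 to 4
     = 4^3/3 = 21.333333
Step 3: Double integral = 312.428571 * 21.333333 = 6665.142857


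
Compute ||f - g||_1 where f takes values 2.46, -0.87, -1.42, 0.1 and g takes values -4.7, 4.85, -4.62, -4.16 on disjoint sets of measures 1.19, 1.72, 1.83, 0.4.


Step 1: Compute differences f_i - g_i:
  2.46 - -4.7 = 7.16
  -0.87 - 4.85 = -5.72
  -1.42 - -4.62 = 3.2
  0.1 - -4.16 = 4.26
Step 2: Compute |diff|^1 * measure for each set:
  |7.16|^1 * 1.19 = 7.16 * 1.19 = 8.5204
  |-5.72|^1 * 1.72 = 5.72 * 1.72 = 9.8384
  |3.2|^1 * 1.83 = 3.2 * 1.83 = 5.856
  |4.26|^1 * 0.4 = 4.26 * 0.4 = 1.704
Step 3: Sum = 25.9188
Step 4: ||f-g||_1 = (25.9188)^(1/1) = 25.9188


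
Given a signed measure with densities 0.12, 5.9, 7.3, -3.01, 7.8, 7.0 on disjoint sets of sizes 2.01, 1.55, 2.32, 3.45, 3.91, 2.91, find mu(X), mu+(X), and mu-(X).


Step 1: Compute signed measure on each set:
  Set 1: 0.12 * 2.01 = 0.2412
  Set 2: 5.9 * 1.55 = 9.145
  Set 3: 7.3 * 2.32 = 16.936
  Set 4: -3.01 * 3.45 = -10.3845
  Set 5: 7.8 * 3.91 = 30.498
  Set 6: 7.0 * 2.91 = 20.37
Step 2: Total signed measure = (0.2412) + (9.145) + (16.936) + (-10.3845) + (30.498) + (20.37)
     = 66.8057
Step 3: Positive part mu+(X) = sum of positive contributions = 77.1902
Step 4: Negative part mu-(X) = |sum of negative contributions| = 10.3845


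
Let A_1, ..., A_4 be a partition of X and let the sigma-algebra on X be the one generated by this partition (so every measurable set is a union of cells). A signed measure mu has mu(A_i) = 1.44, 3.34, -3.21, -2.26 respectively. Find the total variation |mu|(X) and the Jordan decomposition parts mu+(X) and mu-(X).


Step 1: Every measurable set is a union of atoms (the cells / points), so a Hahn decomposition is
  obtained by grouping atoms by sign: P = union of atoms with mu > 0, N = union of the remaining atoms.
  Atoms in P (indices): 1, 2;  atoms in N (indices): 3, 4
  Positive values: 1.44, 3.34
  Negative values: -3.21, -2.26
Step 2: mu+(X) = mu(P) = sum of positive atom values = 4.78
Step 3: mu-(X) = -mu(N) = sum of |negative atom values| = 5.47
Step 4: |mu|(X) = mu+(X) + mu-(X) = 4.78 + 5.47 = 10.25


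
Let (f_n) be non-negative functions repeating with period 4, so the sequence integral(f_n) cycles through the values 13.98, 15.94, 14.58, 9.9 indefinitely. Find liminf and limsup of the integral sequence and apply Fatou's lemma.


The sequence (integral(f_n)) is periodic with period 4, repeating the values 13.98, 15.94, 14.58, 9.9 indefinitely.
Step 1: For a periodic sequence, every tail (a_m, a_(m+1), ...) contains all 4 period values infinitely often.
Step 2: Hence inf of every tail = min of the period values = min(13.98, 15.94, 14.58, 9.9) = 9.9.
        liminf_n integral(f_n) = sup over m of (inf of tail from m) = 9.9.
Step 3: Similarly sup of every tail = max of the period values = 15.94.
        limsup_n integral(f_n) = 15.94.
Step 4: Fatou's lemma: integral(liminf_n f_n) <= liminf_n integral(f_n) = 9.9.
        So the integral of the pointwise liminf is at most 9.9.


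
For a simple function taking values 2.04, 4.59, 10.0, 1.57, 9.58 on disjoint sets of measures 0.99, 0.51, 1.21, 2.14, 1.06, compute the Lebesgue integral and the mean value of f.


Step 1: Integral = sum(value_i * measure_i)
= 2.04*0.99 + 4.59*0.51 + 10.0*1.21 + 1.57*2.14 + 9.58*1.06
= 2.0196 + 2.3409 + 12.1 + 3.3598 + 10.1548
= 29.9751
Step 2: Total measure of domain = 0.99 + 0.51 + 1.21 + 2.14 + 1.06 = 5.91
Step 3: Average value = 29.9751 / 5.91 = 5.071929


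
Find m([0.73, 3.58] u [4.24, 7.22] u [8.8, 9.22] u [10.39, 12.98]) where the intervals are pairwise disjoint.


For pairwise disjoint intervals, m(union) = sum of lengths.
= (3.58 - 0.73) + (7.22 - 4.24) + (9.22 - 8.8) + (12.98 - 10.39)
= 2.85 + 2.98 + 0.42 + 2.59
= 8.84


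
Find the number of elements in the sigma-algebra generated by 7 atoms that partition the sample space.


Each element of the sigma-algebra is a union of some subset of the 7 atoms.
The number of such subsets is 2^7 = 128.


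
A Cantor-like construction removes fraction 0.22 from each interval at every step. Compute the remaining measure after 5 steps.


Step 1: At each step, fraction remaining = 1 - 0.22 = 0.78
Step 2: After 5 steps, measure = (0.78)^5
Step 3: Computing the power step by step:
  After step 1: 0.78
  After step 2: 0.6084
  After step 3: 0.474552
  After step 4: 0.370151
  After step 5: 0.288717
Result = 0.288717


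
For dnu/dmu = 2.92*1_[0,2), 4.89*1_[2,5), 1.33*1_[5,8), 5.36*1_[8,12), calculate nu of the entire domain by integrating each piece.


Integrate each piece of the Radon-Nikodym derivative:
Step 1: integral_0^2 2.92 dx = 2.92*(2-0) = 2.92*2 = 5.84
Step 2: integral_2^5 4.89 dx = 4.89*(5-2) = 4.89*3 = 14.67
Step 3: integral_5^8 1.33 dx = 1.33*(8-5) = 1.33*3 = 3.99
Step 4: integral_8^12 5.36 dx = 5.36*(12-8) = 5.36*4 = 21.44
Total: 5.84 + 14.67 + 3.99 + 21.44 = 45.94


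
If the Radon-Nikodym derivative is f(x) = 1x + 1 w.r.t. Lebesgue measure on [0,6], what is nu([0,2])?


nu(A) = integral_A (dnu/dmu) dmu = integral_0^2 (1x + 1) dx
Step 1: Antiderivative F(x) = (1/2)x^2 + 1x
Step 2: F(2) = (1/2)*2^2 + 1*2 = 2 + 2 = 4
Step 3: F(0) = (1/2)*0^2 + 1*0 = 0.0 + 0 = 0.0
Step 4: nu([0,2]) = F(2) - F(0) = 4 - 0.0 = 4


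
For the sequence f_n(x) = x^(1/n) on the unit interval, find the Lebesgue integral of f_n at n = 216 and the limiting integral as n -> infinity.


At n = 216: f_216(x) = x^(1/216).
Step 1: integral(x^(1/216), 0, 1) = [x^(1/216+1) / (1/216+1)] from 0 to 1
     = 1 / (1/216 + 1) = 1 / ((216+1)/216) = 216/(216+1)
     = 216/217 = 0.995392
Step 2: As n -> infinity, f_n(x) = x^(1/n) -> 1 for x in (0,1], and f_n is increasing in n.
By MCT, lim_n integral(f_n) = integral(lim_n f_n) = integral(1, 0, 1) = 1.
Step 3: Verify convergence: 216/217 = 0.995392 -> 1


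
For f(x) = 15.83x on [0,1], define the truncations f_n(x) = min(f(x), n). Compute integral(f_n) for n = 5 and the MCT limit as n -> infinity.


f(x) = 15.83x on [0,1]; f_n(x) = min(15.83x, n). At n = 5:
Step 1: f(x) reaches 5 at x = 5/15.83 = 0.315856
Step 2: integral(f_5) = integral(15.83x, 0, 0.315856) + integral(5, 0.315856, 1)
       = 15.83*0.315856^2/2 + 5*(1 - 0.315856)
       = 0.78964 + 3.42072
       = 4.21036
Step 3: As n -> infinity, f_n increases to f, so by MCT integral(f_n) -> integral(f) = 15.83/2 = 7.915.
Convergence: integral(f_5) = 4.21036 -> 7.915 as n -> infinity


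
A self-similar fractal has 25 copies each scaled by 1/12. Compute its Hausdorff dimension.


For a self-similar set with N copies scaled by 1/r:
dim_H = log(N)/log(r) = log(25)/log(12)
= 3.218876/2.484907
= 1.295371


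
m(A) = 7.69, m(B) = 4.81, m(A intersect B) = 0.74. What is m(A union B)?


By inclusion-exclusion: m(A u B) = m(A) + m(B) - m(A n B)
= 7.69 + 4.81 - 0.74
= 11.76


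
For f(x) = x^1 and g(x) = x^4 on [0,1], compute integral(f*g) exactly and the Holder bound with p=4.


Step 1: Exact integral of f*g = integral(x^5, 0, 1) = 1/6
     = 0.166667
Step 2: Holder bound with p=4, q=1.333333:
  ||f||_p = (integral x^4 dx)^(1/4) = (1/5)^(1/4) = 0.66874
  ||g||_q = (integral x^5.333333 dx)^(1/1.333333) = (1/6.333333)^(1/1.333333) = 0.250482
Step 3: Holder bound = ||f||_p * ||g||_q = 0.66874 * 0.250482 = 0.167507
Verification: 0.166667 <= 0.167507 (Holder holds)


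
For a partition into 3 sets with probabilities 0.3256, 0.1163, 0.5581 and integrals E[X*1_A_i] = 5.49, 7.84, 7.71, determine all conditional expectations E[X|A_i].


For each cell A_i: E[X|A_i] = E[X*1_A_i] / P(A_i)
Step 1: E[X|A_1] = 5.49 / 0.3256 = 16.861179
Step 2: E[X|A_2] = 7.84 / 0.1163 = 67.411866
Step 3: E[X|A_3] = 7.71 / 0.5581 = 13.814729
Verification: E[X] = sum E[X*1_A_i] = 5.49 + 7.84 + 7.71 = 21.04


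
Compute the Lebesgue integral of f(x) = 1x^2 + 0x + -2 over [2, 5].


The Lebesgue integral of a Riemann-integrable function agrees with the Riemann integral.
Antiderivative F(x) = (1/3)x^3 + (0/2)x^2 + -2x
F(5) = (1/3)*5^3 + (0/2)*5^2 + -2*5
     = (1/3)*125 + (0/2)*25 + -2*5
     = 41.666667 + 0.0 + -10
     = 31.666667
F(2) = -1.333333
Integral = F(5) - F(2) = 31.666667 - -1.333333 = 33


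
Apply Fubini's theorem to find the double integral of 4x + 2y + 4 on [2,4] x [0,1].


By Fubini, integrate in x first, then y.
Step 1: Fix y, integrate over x in [2,4]:
  integral(4x + 2y + 4, x=2..4)
  = 4*(4^2 - 2^2)/2 + (2y + 4)*(4 - 2)
  = 24 + (2y + 4)*2
  = 24 + 4y + 8
  = 32 + 4y
Step 2: Integrate over y in [0,1]:
  integral(32 + 4y, y=0..1)
  = 32*1 + 4*(1^2 - 0^2)/2
  = 32 + 2
  = 34


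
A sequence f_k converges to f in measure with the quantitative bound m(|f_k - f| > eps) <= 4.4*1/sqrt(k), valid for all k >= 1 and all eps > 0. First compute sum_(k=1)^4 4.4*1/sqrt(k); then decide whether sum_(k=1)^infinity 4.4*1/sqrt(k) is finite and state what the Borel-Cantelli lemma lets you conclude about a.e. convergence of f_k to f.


Step 1: List the terms 4.4*1/sqrt(k) for k = 1 to 4:
  k=1: 4.4
  k=2: 3.11127
  k=3: 2.540341
  k=4: 2.2
Step 2: Partial sum = 4.4 + 3.11127 + 2.540341 + 2.2
     = 12.251611
Step 3: The full series sum_(k>=1) 4.4*1/sqrt(k) diverges (p-series with p = 1/2 <= 1; a nonzero constant multiple of a divergent series diverges).
Step 4: The (first) Borel-Cantelli lemma requires a summable sequence of measures, so it does not apply here;
        from this bound alone no conclusion about a.e. convergence can be drawn (convergence in measure still
        gives an a.e.-convergent subsequence, but not a.e. convergence of the whole sequence).
Conclusion: series diverges; Borel-Cantelli is inconclusive about a.e. convergence of f_k.


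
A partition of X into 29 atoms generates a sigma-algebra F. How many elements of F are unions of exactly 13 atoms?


Each element of F is a union of some subset of the 29 atoms.
Elements that are unions of exactly 13 atoms correspond to 13-element subsets of the 29 atoms.
Count = C(29, 13) = 29! / (13! * 16!) = 67863915.


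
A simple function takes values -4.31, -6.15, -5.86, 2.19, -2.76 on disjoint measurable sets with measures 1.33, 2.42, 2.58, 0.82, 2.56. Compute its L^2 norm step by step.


Step 1: Compute |f_i|^2 for each value:
  |-4.31|^2 = 18.5761
  |-6.15|^2 = 37.8225
  |-5.86|^2 = 34.3396
  |2.19|^2 = 4.7961
  |-2.76|^2 = 7.6176
Step 2: Multiply by measures and sum:
  18.5761 * 1.33 = 24.706213
  37.8225 * 2.42 = 91.53045
  34.3396 * 2.58 = 88.596168
  4.7961 * 0.82 = 3.932802
  7.6176 * 2.56 = 19.501056
Sum = 24.706213 + 91.53045 + 88.596168 + 3.932802 + 19.501056 = 228.266689
Step 3: Take the p-th root:
||f||_2 = (228.266689)^(1/2) = 15.108497


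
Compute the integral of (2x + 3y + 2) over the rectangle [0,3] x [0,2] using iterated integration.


By Fubini, integrate in x first, then y.
Step 1: Fix y, integrate over x in [0,3]:
  integral(2x + 3y + 2, x=0..3)
  = 2*(3^2 - 0^2)/2 + (3y + 2)*(3 - 0)
  = 9 + (3y + 2)*3
  = 9 + 9y + 6
  = 15 + 9y
Step 2: Integrate over y in [0,2]:
  integral(15 + 9y, y=0..2)
  = 15*2 + 9*(2^2 - 0^2)/2
  = 30 + 18
  = 48


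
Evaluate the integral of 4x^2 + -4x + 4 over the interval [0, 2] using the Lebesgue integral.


The Lebesgue integral of a Riemann-integrable function agrees with the Riemann integral.
Antiderivative F(x) = (4/3)x^3 + (-4/2)x^2 + 4x
F(2) = (4/3)*2^3 + (-4/2)*2^2 + 4*2
     = (4/3)*8 + (-4/2)*4 + 4*2
     = 10.666667 + -8 + 8
     = 10.666667
F(0) = 0.0
Integral = F(2) - F(0) = 10.666667 - 0.0 = 10.666667


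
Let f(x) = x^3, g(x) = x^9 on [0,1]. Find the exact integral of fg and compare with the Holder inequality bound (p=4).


Step 1: Exact integral of f*g = integral(x^12, 0, 1) = 1/13
     = 0.076923
Step 2: Holder bound with p=4, q=1.333333:
  ||f||_p = (integral x^12 dx)^(1/4) = (1/13)^(1/4) = 0.52664
  ||g||_q = (integral x^12 dx)^(1/1.333333) = (1/13)^(1/1.333333) = 0.146064
Step 3: Holder bound = ||f||_p * ||g||_q = 0.52664 * 0.146064 = 0.076923
Verification: 0.076923 <= 0.076923 (Holder holds)


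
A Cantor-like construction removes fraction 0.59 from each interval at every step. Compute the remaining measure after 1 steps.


Step 1: At each step, fraction remaining = 1 - 0.59 = 0.41
Step 2: After 1 steps, measure = (0.41)^1
Step 3: Computing the power step by step:
  After step 1: 0.41
Result = 0.41


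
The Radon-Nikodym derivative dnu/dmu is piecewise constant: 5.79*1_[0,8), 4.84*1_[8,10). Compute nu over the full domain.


Integrate each piece of the Radon-Nikodym derivative:
Step 1: integral_0^8 5.79 dx = 5.79*(8-0) = 5.79*8 = 46.32
Step 2: integral_8^10 4.84 dx = 4.84*(10-8) = 4.84*2 = 9.68
Total: 46.32 + 9.68 = 56


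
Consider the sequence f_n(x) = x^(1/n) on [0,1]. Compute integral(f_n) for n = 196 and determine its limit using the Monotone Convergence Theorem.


At n = 196: f_196(x) = x^(1/196).
Step 1: integral(x^(1/196), 0, 1) = [x^(1/196+1) / (1/196+1)] from 0 to 1
     = 1 / (1/196 + 1) = 1 / ((196+1)/196) = 196/(196+1)
     = 196/197 = 0.994924
Step 2: As n -> infinity, f_n(x) = x^(1/n) -> 1 for x in (0,1], and f_n is increasing in n.
By MCT, lim_n integral(f_n) = integral(lim_n f_n) = integral(1, 0, 1) = 1.
Step 3: Verify convergence: 196/197 = 0.994924 -> 1


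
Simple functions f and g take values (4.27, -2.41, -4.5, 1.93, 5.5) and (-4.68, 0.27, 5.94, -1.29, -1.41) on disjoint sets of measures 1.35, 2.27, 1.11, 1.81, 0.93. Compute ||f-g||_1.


Step 1: Compute differences f_i - g_i:
  4.27 - -4.68 = 8.95
  -2.41 - 0.27 = -2.68
  -4.5 - 5.94 = -10.44
  1.93 - -1.29 = 3.22
  5.5 - -1.41 = 6.91
Step 2: Compute |diff|^1 * measure for each set:
  |8.95|^1 * 1.35 = 8.95 * 1.35 = 12.0825
  |-2.68|^1 * 2.27 = 2.68 * 2.27 = 6.0836
  |-10.44|^1 * 1.11 = 10.44 * 1.11 = 11.5884
  |3.22|^1 * 1.81 = 3.22 * 1.81 = 5.8282
  |6.91|^1 * 0.93 = 6.91 * 0.93 = 6.4263
Step 3: Sum = 42.009
Step 4: ||f-g||_1 = (42.009)^(1/1) = 42.009


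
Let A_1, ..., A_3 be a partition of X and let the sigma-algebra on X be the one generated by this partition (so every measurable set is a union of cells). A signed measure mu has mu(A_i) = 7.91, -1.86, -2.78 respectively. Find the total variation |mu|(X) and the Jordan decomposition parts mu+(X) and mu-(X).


Step 1: Every measurable set is a union of atoms (the cells / points), so a Hahn decomposition is
  obtained by grouping atoms by sign: P = union of atoms with mu > 0, N = union of the remaining atoms.
  Atoms in P (indices): 1;  atoms in N (indices): 2, 3
  Positive values: 7.91
  Negative values: -1.86, -2.78
Step 2: mu+(X) = mu(P) = sum of positive atom values = 7.91
Step 3: mu-(X) = -mu(N) = sum of |negative atom values| = 4.64
Step 4: |mu|(X) = mu+(X) + mu-(X) = 7.91 + 4.64 = 12.55


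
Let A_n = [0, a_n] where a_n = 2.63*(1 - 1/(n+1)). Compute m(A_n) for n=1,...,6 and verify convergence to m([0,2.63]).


By continuity of measure from below: if A_n increases to A, then m(A_n) -> m(A).
Here A = [0, 2.63], so m(A) = 2.63
Step 1: a_1 = 2.63*(1 - 1/2) = 1.315, m(A_1) = 1.315
Step 2: a_2 = 2.63*(1 - 1/3) = 1.7533, m(A_2) = 1.7533
Step 3: a_3 = 2.63*(1 - 1/4) = 1.9725, m(A_3) = 1.9725
Step 4: a_4 = 2.63*(1 - 1/5) = 2.104, m(A_4) = 2.104
Step 5: a_5 = 2.63*(1 - 1/6) = 2.1917, m(A_5) = 2.1917
Step 6: a_6 = 2.63*(1 - 1/7) = 2.2543, m(A_6) = 2.2543
Limit: m(A_n) -> m([0,2.63]) = 2.63


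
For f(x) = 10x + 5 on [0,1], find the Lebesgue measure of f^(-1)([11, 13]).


f^(-1)([11, 13]) = {x : 11 <= 10x + 5 <= 13}
Solving: (11 - 5)/10 <= x <= (13 - 5)/10
= [0.6, 0.8]
Intersecting with [0,1]: [0.6, 0.8]
Measure = 0.8 - 0.6 = 0.2


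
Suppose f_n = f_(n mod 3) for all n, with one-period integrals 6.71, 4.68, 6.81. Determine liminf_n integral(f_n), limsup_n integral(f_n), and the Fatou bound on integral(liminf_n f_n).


The sequence (integral(f_n)) is periodic with period 3, repeating the values 6.71, 4.68, 6.81 indefinitely.
Step 1: For a periodic sequence, every tail (a_m, a_(m+1), ...) contains all 3 period values infinitely often.
Step 2: Hence inf of every tail = min of the period values = min(6.71, 4.68, 6.81) = 4.68.
        liminf_n integral(f_n) = sup over m of (inf of tail from m) = 4.68.
Step 3: Similarly sup of every tail = max of the period values = 6.81.
        limsup_n integral(f_n) = 6.81.
Step 4: Fatou's lemma: integral(liminf_n f_n) <= liminf_n integral(f_n) = 4.68.
        So the integral of the pointwise liminf is at most 4.68.


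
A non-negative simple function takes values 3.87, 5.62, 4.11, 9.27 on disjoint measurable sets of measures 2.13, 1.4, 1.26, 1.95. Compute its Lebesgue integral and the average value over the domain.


Step 1: Integral = sum(value_i * measure_i)
= 3.87*2.13 + 5.62*1.4 + 4.11*1.26 + 9.27*1.95
= 8.2431 + 7.868 + 5.1786 + 18.0765
= 39.3662
Step 2: Total measure of domain = 2.13 + 1.4 + 1.26 + 1.95 = 6.74
Step 3: Average value = 39.3662 / 6.74 = 5.840682


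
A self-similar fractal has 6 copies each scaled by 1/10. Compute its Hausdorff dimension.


For a self-similar set with N copies scaled by 1/r:
dim_H = log(N)/log(r) = log(6)/log(10)
= 1.791759/2.302585
= 0.778151


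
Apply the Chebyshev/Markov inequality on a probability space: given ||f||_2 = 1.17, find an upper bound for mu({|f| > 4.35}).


Chebyshev/Markov inequality: mu(|f| > eps) <= (||f||_p / eps)^p
Step 1: ||f||_2 / eps = 1.17 / 4.35 = 0.268966
Step 2: Raise to power p = 2:
  (0.268966)^2 = 0.072342
Step 3: Therefore mu(|f| > 4.35) <= 0.072342


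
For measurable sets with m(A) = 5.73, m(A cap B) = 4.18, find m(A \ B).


m(A \ B) = m(A) - m(A n B)
= 5.73 - 4.18
= 1.55


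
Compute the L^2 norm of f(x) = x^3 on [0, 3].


Step 1: ||f||_2 = (integral_0^3 |x^3|^2 dx)^(1/2)
     = (integral_0^3 x^6 dx)^(1/2)
Step 2: integral_0^3 x^6 dx = [x^7/(7)] from 0 to 3 = 3^7/7
     = 2187/7 = 312.428571
Step 3: ||f||_2 = (312.428571)^(1/2) = 17.675649


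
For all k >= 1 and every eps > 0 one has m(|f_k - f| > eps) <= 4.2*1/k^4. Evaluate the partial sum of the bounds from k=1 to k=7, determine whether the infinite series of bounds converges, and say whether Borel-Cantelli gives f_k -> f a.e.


Step 1: List the terms 4.2*1/k^4 for k = 1 to 7:
  k=1: 4.2
  k=2: 0.2625
  k=3: 0.051852
  k=4: 0.016406
  k=5: 0.00672
  k=6: 0.003241
  k=7: 0.001749
Step 2: Partial sum = 4.2 + 0.2625 + 0.051852 + 0.016406 + 0.00672 + 0.003241 + 0.001749
     = 4.542468
Step 3: The full series sum_(k>=1) 4.2*1/k^4 converges (p-series with p = 4 > 1; a constant multiple of a convergent series converges).
Step 4: Fix eps > 0. Since sum_k m(|f_k - f| > eps) < infinity, the Borel-Cantelli lemma gives
        m(limsup_k {|f_k - f| > eps}) = 0, i.e. for a.e. x, |f_k(x) - f(x)| <= eps for all large k.
        Applying this with eps = 1/j for j = 1, 2, ... and intersecting the countably many full-measure sets,
        for a.e. x we get limsup_k |f_k(x) - f(x)| <= 1/j for every j, hence f_k -> f almost everywhere.
Conclusion: series converges; Borel-Cantelli yields f_k -> f a.e.


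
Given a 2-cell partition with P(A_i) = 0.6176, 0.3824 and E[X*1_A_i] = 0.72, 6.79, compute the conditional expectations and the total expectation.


For each cell A_i: E[X|A_i] = E[X*1_A_i] / P(A_i)
Step 1: E[X|A_1] = 0.72 / 0.6176 = 1.165803
Step 2: E[X|A_2] = 6.79 / 0.3824 = 17.756276
Verification: E[X] = sum E[X*1_A_i] = 0.72 + 6.79 = 7.51


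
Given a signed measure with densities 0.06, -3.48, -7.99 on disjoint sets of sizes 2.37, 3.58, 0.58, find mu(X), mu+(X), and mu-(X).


Step 1: Compute signed measure on each set:
  Set 1: 0.06 * 2.37 = 0.1422
  Set 2: -3.48 * 3.58 = -12.4584
  Set 3: -7.99 * 0.58 = -4.6342
Step 2: Total signed measure = (0.1422) + (-12.4584) + (-4.6342)
     = -16.9504
Step 3: Positive part mu+(X) = sum of positive contributions = 0.1422
Step 4: Negative part mu-(X) = |sum of negative contributions| = 17.0926


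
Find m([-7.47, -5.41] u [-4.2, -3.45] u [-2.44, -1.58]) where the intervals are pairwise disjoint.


For pairwise disjoint intervals, m(union) = sum of lengths.
= (-5.41 - -7.47) + (-3.45 - -4.2) + (-1.58 - -2.44)
= 2.06 + 0.75 + 0.86
= 3.67


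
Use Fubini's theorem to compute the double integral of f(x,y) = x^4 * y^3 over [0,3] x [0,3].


By Fubini's theorem, the double integral factors as a product of single integrals:
Step 1: integral_0^3 x^4 dx = [x^5/5] from 0 to 3
     = 3^5/5 = 48.6
Step 2: integral_0^3 y^3 dy = [y^4/4] from 0 to 3
     = 3^4/4 = 20.25
Step 3: Double integral = 48.6 * 20.25 = 984.15


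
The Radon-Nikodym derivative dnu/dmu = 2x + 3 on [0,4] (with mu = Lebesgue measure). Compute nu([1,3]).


nu(A) = integral_A (dnu/dmu) dmu = integral_1^3 (2x + 3) dx
Step 1: Antiderivative F(x) = (2/2)x^2 + 3x
Step 2: F(3) = (2/2)*3^2 + 3*3 = 9 + 9 = 18
Step 3: F(1) = (2/2)*1^2 + 3*1 = 1 + 3 = 4
Step 4: nu([1,3]) = F(3) - F(1) = 18 - 4 = 14


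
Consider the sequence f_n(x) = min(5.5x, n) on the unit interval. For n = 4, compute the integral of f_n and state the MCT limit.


f(x) = 5.5x on [0,1]; f_n(x) = min(5.5x, n). At n = 4:
Step 1: f(x) reaches 4 at x = 4/5.5 = 0.727273
Step 2: integral(f_4) = integral(5.5x, 0, 0.727273) + integral(4, 0.727273, 1)
       = 5.5*0.727273^2/2 + 4*(1 - 0.727273)
       = 1.454545 + 1.090909
       = 2.545455
Step 3: As n -> infinity, f_n increases to f, so by MCT integral(f_n) -> integral(f) = 5.5/2 = 2.75.
Convergence: integral(f_4) = 2.545455 -> 2.75 as n -> infinity


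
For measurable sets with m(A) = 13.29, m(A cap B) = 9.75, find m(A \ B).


m(A \ B) = m(A) - m(A n B)
= 13.29 - 9.75
= 3.54


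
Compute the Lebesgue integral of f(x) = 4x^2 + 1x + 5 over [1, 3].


The Lebesgue integral of a Riemann-integrable function agrees with the Riemann integral.
Antiderivative F(x) = (4/3)x^3 + (1/2)x^2 + 5x
F(3) = (4/3)*3^3 + (1/2)*3^2 + 5*3
     = (4/3)*27 + (1/2)*9 + 5*3
     = 36 + 4.5 + 15
     = 55.5
F(1) = 6.833333
Integral = F(3) - F(1) = 55.5 - 6.833333 = 48.666667


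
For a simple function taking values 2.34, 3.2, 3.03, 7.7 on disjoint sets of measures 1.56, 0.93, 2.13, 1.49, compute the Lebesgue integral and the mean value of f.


Step 1: Integral = sum(value_i * measure_i)
= 2.34*1.56 + 3.2*0.93 + 3.03*2.13 + 7.7*1.49
= 3.6504 + 2.976 + 6.4539 + 11.473
= 24.5533
Step 2: Total measure of domain = 1.56 + 0.93 + 2.13 + 1.49 = 6.11
Step 3: Average value = 24.5533 / 6.11 = 4.018543


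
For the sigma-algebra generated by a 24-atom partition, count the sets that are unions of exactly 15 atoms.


Each element of F is a union of some subset of the 24 atoms.
Elements that are unions of exactly 15 atoms correspond to 15-element subsets of the 24 atoms.
Count = C(24, 15) = 24! / (15! * 9!) = 1307504.


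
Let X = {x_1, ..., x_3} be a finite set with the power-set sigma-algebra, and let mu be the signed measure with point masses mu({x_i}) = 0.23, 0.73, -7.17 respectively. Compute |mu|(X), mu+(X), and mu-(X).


Step 1: Every measurable set is a union of atoms (the cells / points), so a Hahn decomposition is
  obtained by grouping atoms by sign: P = union of atoms with mu > 0, N = union of the remaining atoms.
  Atoms in P (indices): 1, 2;  atoms in N (indices): 3
  Positive values: 0.23, 0.73
  Negative values: -7.17
Step 2: mu+(X) = mu(P) = sum of positive atom values = 0.96
Step 3: mu-(X) = -mu(N) = sum of |negative atom values| = 7.17
Step 4: |mu|(X) = mu+(X) + mu-(X) = 0.96 + 7.17 = 8.13


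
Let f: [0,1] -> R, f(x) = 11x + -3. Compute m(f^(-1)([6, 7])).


f^(-1)([6, 7]) = {x : 6 <= 11x + -3 <= 7}
Solving: (6 - -3)/11 <= x <= (7 - -3)/11
= [0.818182, 0.909091]
Intersecting with [0,1]: [0.818182, 0.909091]
Measure = 0.909091 - 0.818182 = 0.090909


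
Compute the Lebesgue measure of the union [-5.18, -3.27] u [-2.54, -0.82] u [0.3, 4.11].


For pairwise disjoint intervals, m(union) = sum of lengths.
= (-3.27 - -5.18) + (-0.82 - -2.54) + (4.11 - 0.3)
= 1.91 + 1.72 + 3.81
= 7.44


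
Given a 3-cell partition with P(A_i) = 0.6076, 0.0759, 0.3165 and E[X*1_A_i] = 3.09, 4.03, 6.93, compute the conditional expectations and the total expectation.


For each cell A_i: E[X|A_i] = E[X*1_A_i] / P(A_i)
Step 1: E[X|A_1] = 3.09 / 0.6076 = 5.085583
Step 2: E[X|A_2] = 4.03 / 0.0759 = 53.096179
Step 3: E[X|A_3] = 6.93 / 0.3165 = 21.895735
Verification: E[X] = sum E[X*1_A_i] = 3.09 + 4.03 + 6.93 = 14.05


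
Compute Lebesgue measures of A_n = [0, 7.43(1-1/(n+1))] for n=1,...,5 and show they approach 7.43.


By continuity of measure from below: if A_n increases to A, then m(A_n) -> m(A).
Here A = [0, 7.43], so m(A) = 7.43
Step 1: a_1 = 7.43*(1 - 1/2) = 3.715, m(A_1) = 3.715
Step 2: a_2 = 7.43*(1 - 1/3) = 4.9533, m(A_2) = 4.9533
Step 3: a_3 = 7.43*(1 - 1/4) = 5.5725, m(A_3) = 5.5725
Step 4: a_4 = 7.43*(1 - 1/5) = 5.944, m(A_4) = 5.944
Step 5: a_5 = 7.43*(1 - 1/6) = 6.1917, m(A_5) = 6.1917
Limit: m(A_n) -> m([0,7.43]) = 7.43


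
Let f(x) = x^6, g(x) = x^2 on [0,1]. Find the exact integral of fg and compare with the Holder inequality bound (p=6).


Step 1: Exact integral of f*g = integral(x^8, 0, 1) = 1/9
     = 0.111111
Step 2: Holder bound with p=6, q=1.2:
  ||f||_p = (integral x^36 dx)^(1/6) = (1/37)^(1/6) = 0.547814
  ||g||_q = (integral x^2.4 dx)^(1/1.2) = (1/3.4)^(1/1.2) = 0.360662
Step 3: Holder bound = ||f||_p * ||g||_q = 0.547814 * 0.360662 = 0.197576
Verification: 0.111111 <= 0.197576 (Holder holds)


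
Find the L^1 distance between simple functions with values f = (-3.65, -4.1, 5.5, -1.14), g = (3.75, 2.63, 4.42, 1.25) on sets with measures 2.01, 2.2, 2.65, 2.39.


Step 1: Compute differences f_i - g_i:
  -3.65 - 3.75 = -7.4
  -4.1 - 2.63 = -6.73
  5.5 - 4.42 = 1.08
  -1.14 - 1.25 = -2.39
Step 2: Compute |diff|^1 * measure for each set:
  |-7.4|^1 * 2.01 = 7.4 * 2.01 = 14.874
  |-6.73|^1 * 2.2 = 6.73 * 2.2 = 14.806
  |1.08|^1 * 2.65 = 1.08 * 2.65 = 2.862
  |-2.39|^1 * 2.39 = 2.39 * 2.39 = 5.7121
Step 3: Sum = 38.2541
Step 4: ||f-g||_1 = (38.2541)^(1/1) = 38.2541


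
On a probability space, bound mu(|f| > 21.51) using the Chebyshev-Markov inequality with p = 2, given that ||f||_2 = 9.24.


Chebyshev/Markov inequality: mu(|f| > eps) <= (||f||_p / eps)^p
Step 1: ||f||_2 / eps = 9.24 / 21.51 = 0.429568
Step 2: Raise to power p = 2:
  (0.429568)^2 = 0.184528
Step 3: Therefore mu(|f| > 21.51) <= 0.184528


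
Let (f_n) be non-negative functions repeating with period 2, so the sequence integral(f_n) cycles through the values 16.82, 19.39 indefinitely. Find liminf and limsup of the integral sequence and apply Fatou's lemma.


The sequence (integral(f_n)) is periodic with period 2, repeating the values 16.82, 19.39 indefinitely.
Step 1: For a periodic sequence, every tail (a_m, a_(m+1), ...) contains all 2 period values infinitely often.
Step 2: Hence inf of every tail = min of the period values = min(16.82, 19.39) = 16.82.
        liminf_n integral(f_n) = sup over m of (inf of tail from m) = 16.82.
Step 3: Similarly sup of every tail = max of the period values = 19.39.
        limsup_n integral(f_n) = 19.39.
Step 4: Fatou's lemma: integral(liminf_n f_n) <= liminf_n integral(f_n) = 16.82.
        So the integral of the pointwise liminf is at most 16.82.


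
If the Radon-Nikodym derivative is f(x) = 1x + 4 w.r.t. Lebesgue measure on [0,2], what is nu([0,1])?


nu(A) = integral_A (dnu/dmu) dmu = integral_0^1 (1x + 4) dx
Step 1: Antiderivative F(x) = (1/2)x^2 + 4x
Step 2: F(1) = (1/2)*1^2 + 4*1 = 0.5 + 4 = 4.5
Step 3: F(0) = (1/2)*0^2 + 4*0 = 0.0 + 0 = 0.0
Step 4: nu([0,1]) = F(1) - F(0) = 4.5 - 0.0 = 4.5


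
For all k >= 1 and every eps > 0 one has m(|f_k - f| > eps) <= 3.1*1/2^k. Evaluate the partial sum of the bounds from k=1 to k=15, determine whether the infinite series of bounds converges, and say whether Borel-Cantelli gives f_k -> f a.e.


Step 1: List the terms 3.1*1/2^k for k = 1 to 15:
  k=1: 1.55
  k=2: 0.775
  k=3: 0.3875
  k=4: 0.19375
  k=5: 0.096875
  k=6: 0.048438
  k=7: 0.024219
  k=8: 0.012109
  k=9: 0.006055
  k=10: 0.003027
  k=11: 0.001514
  k=12: 7.568359e-04
  k=13: 3.784180e-04
  k=14: 1.892090e-04
  k=15: 9.460449e-05
Step 2: Partial sum = 1.55 + 0.775 + 0.3875 + 0.19375 + 0.096875 + 0.048438 + 0.024219 + 0.012109 + 0.006055 + 0.003027 + 0.001514 + 7.568359e-04 + 3.784180e-04 + 1.892090e-04 + 9.460449e-05
     = 3.099905
Step 3: The full series sum_(k>=1) 3.1*1/2^k converges (geometric series with ratio 1/2 < 1; a constant multiple of a convergent series converges).
Step 4: Fix eps > 0. Since sum_k m(|f_k - f| > eps) < infinity, the Borel-Cantelli lemma gives
        m(limsup_k {|f_k - f| > eps}) = 0, i.e. for a.e. x, |f_k(x) - f(x)| <= eps for all large k.
        Applying this with eps = 1/j for j = 1, 2, ... and intersecting the countably many full-measure sets,
        for a.e. x we get limsup_k |f_k(x) - f(x)| <= 1/j for every j, hence f_k -> f almost everywhere.
Conclusion: series converges; Borel-Cantelli yields f_k -> f a.e.


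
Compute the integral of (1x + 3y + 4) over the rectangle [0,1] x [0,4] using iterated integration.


By Fubini, integrate in x first, then y.
Step 1: Fix y, integrate over x in [0,1]:
  integral(1x + 3y + 4, x=0..1)
  = 1*(1^2 - 0^2)/2 + (3y + 4)*(1 - 0)
  = 0.5 + (3y + 4)*1
  = 0.5 + 3y + 4
  = 4.5 + 3y
Step 2: Integrate over y in [0,4]:
  integral(4.5 + 3y, y=0..4)
  = 4.5*4 + 3*(4^2 - 0^2)/2
  = 18 + 24
  = 42
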